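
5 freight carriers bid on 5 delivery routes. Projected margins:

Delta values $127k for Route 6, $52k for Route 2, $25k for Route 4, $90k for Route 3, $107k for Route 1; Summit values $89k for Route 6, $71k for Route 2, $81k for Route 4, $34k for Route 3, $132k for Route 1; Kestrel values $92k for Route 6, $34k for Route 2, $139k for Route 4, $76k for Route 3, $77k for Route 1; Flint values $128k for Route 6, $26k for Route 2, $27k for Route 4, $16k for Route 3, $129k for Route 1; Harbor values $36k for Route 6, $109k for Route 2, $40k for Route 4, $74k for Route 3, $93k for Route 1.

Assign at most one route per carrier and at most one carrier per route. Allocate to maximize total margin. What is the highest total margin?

Optimal: Delta→Route 3 ($90k), Summit→Route 1 ($132k), Kestrel→Route 4 ($139k), Flint→Route 6 ($128k), Harbor→Route 2 ($109k) — total 90+132+139+128+109 = $598k.
Row-greedy (each carrier in turn takes its best remaining route) gives $498k, worse by 100.
Checked against all permutations: $598k is optimal.

Maximum total: $598k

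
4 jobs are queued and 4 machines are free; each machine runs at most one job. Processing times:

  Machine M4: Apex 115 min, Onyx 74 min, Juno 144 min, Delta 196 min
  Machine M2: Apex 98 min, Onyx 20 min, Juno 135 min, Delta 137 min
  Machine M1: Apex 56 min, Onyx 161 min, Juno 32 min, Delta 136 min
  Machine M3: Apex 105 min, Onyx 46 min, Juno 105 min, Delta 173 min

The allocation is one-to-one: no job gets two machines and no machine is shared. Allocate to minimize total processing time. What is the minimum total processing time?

Optimal: Apex→Machine M4 (115 min), Onyx→Machine M3 (46 min), Juno→Machine M1 (32 min), Delta→Machine M2 (137 min) — total 115+46+32+137 = 330 min.
Column-greedy (each machine in turn goes to its cheapest remaining job) gives 377 min, worse by 47.
No other one-to-one assignment undercuts 330 min.

Minimum total: 330 min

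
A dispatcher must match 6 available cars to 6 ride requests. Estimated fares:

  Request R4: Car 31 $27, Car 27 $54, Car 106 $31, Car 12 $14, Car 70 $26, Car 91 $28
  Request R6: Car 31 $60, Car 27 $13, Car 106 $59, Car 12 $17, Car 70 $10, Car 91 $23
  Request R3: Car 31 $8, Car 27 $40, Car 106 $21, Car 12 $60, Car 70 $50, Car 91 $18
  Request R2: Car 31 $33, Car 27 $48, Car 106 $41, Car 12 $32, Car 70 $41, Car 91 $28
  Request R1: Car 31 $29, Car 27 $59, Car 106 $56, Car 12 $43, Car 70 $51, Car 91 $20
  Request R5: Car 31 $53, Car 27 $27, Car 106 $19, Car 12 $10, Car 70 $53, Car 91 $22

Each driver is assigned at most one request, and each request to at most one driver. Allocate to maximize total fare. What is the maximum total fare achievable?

Treat this as an assignment problem: match each driver to one request.
Optimal: Car 31→Request R6 ($60), Car 27→Request R4 ($54), Car 106→Request R1 ($56), Car 12→Request R3 ($60), Car 70→Request R5 ($53), Car 91→Request R2 ($28) — total 60+54+56+60+53+28 = $311.
Row-greedy (each driver in turn takes its best remaining request) gives $301, worse by 10.
Next-best assignment: Car 31→Request R6, Car 27→Request R2, Car 106→Request R1, Car 12→Request R3, Car 70→Request R5, Car 91→Request R4 = $305.
Checked against all permutations: $311 is optimal.

Max total: $311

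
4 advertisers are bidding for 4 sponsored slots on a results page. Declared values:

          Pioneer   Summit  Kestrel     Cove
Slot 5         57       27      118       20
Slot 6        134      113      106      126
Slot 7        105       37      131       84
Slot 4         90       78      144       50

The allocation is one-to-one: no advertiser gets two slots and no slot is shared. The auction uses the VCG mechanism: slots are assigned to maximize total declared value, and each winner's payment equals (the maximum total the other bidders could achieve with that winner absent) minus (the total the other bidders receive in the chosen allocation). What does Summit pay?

Summit pays $26.

Efficient allocation: Pioneer→Slot 7 ($105), Summit→Slot 4 ($78), Kestrel→Slot 5 ($118), Cove→Slot 6 ($126); total welfare W = $427.
Summit receives Slot 4 at value $78, so the others get W − 78 = $349.
Without Summit: best allocation of the remaining 3 bidders over all 4 slots is Pioneer→Slot 7 ($105), Kestrel→Slot 4 ($144), Cove→Slot 6 ($126), total $375.
VCG payment = (others' best without Summit) − (others' welfare with Summit) = 375 − 349 = $26.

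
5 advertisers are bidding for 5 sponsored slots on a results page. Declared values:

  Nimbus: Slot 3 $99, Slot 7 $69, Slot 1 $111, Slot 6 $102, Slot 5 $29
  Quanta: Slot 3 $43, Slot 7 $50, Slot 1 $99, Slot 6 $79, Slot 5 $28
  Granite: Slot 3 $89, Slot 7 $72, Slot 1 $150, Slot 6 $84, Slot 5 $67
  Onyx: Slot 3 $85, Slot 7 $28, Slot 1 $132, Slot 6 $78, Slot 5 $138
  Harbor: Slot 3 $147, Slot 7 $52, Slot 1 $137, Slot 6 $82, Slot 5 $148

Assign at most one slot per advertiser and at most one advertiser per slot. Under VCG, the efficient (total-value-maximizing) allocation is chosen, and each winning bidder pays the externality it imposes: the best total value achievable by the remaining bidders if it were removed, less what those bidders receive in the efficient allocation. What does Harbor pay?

Efficient allocation: Nimbus→Slot 6 ($102), Quanta→Slot 7 ($50), Granite→Slot 1 ($150), Onyx→Slot 5 ($138), Harbor→Slot 3 ($147); total welfare W = $587.
Harbor receives Slot 3 at value $147, so the others get W − 147 = $440.
Without Harbor: best allocation of the remaining 4 bidders over all 5 slots is Nimbus→Slot 3 ($99), Quanta→Slot 6 ($79), Granite→Slot 1 ($150), Onyx→Slot 5 ($138), total $466.
VCG payment = (others' best without Harbor) − (others' welfare with Harbor) = 466 − 440 = $26.

Harbor pays $26.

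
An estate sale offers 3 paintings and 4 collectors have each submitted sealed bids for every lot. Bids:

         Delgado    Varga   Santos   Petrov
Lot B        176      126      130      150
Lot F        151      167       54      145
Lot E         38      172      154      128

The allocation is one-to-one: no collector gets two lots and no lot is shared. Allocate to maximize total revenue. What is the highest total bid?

Maximum total: $497

This is a one-to-one assignment (maximum-weight bipartite matching).
Optimal: Delgado→Lot B ($176), Varga→Lot F ($167), Santos→Lot E ($154) — total 176+167+154 = $497.
Swapping Delgado↔Varga (Delgado→Lot F $151, Varga→Lot B $126) loses 66.
Every other assignment is strictly worse.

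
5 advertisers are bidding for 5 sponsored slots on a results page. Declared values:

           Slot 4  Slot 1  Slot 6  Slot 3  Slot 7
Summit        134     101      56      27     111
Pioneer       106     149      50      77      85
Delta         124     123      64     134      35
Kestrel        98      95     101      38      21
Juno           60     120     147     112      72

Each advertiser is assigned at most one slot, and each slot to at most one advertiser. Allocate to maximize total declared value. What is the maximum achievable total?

Optimal: Summit→Slot 7 ($111), Pioneer→Slot 1 ($149), Delta→Slot 3 ($134), Kestrel→Slot 4 ($98), Juno→Slot 6 ($147) — total 111+149+134+98+147 = $639.
Max-entry greedy (repeatedly take the single best remaining cell) gives $585, worse by 54.
Next-best assignment: Summit→Slot 7, Pioneer→Slot 1, Delta→Slot 4, Kestrel→Slot 6, Juno→Slot 3 = $597.

Max total: $639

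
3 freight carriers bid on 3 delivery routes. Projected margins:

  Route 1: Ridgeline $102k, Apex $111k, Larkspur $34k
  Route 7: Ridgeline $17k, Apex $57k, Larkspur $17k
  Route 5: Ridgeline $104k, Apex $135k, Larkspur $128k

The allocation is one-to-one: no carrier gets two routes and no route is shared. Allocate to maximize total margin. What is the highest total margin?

Max total: $287k

This is the linear assignment problem.
Optimal: Ridgeline→Route 1 ($102k), Apex→Route 7 ($57k), Larkspur→Route 5 ($128k) — total 102+57+128 = $287k.
Max-entry greedy (repeatedly take the single best remaining cell) gives $254k, worse by 33.
Next-best assignment: Ridgeline→Route 7, Apex→Route 1, Larkspur→Route 5 = $256k.
No other one-to-one assignment exceeds $287k.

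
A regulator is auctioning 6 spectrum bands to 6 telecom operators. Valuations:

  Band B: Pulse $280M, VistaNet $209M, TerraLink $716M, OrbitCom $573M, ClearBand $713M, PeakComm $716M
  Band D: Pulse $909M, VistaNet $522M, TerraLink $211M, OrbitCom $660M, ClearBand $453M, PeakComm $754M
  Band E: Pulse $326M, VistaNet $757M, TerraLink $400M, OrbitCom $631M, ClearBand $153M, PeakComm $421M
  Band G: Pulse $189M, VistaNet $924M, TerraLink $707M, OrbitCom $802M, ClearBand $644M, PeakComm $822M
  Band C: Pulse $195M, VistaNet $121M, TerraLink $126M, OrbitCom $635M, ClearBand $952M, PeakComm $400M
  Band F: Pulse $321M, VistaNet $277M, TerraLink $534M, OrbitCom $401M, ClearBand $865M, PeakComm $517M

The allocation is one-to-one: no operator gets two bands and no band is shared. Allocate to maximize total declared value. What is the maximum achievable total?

Maximum total: $4704M

Optimal: Pulse→Band D ($909M), VistaNet→Band E ($757M), TerraLink→Band B ($716M), OrbitCom→Band C ($635M), ClearBand→Band F ($865M), PeakComm→Band G ($822M) — total 909+757+716+635+865+822 = $4704M.
Swapping ClearBand↔VistaNet (ClearBand→Band E $153M, VistaNet→Band F $277M) loses 1192.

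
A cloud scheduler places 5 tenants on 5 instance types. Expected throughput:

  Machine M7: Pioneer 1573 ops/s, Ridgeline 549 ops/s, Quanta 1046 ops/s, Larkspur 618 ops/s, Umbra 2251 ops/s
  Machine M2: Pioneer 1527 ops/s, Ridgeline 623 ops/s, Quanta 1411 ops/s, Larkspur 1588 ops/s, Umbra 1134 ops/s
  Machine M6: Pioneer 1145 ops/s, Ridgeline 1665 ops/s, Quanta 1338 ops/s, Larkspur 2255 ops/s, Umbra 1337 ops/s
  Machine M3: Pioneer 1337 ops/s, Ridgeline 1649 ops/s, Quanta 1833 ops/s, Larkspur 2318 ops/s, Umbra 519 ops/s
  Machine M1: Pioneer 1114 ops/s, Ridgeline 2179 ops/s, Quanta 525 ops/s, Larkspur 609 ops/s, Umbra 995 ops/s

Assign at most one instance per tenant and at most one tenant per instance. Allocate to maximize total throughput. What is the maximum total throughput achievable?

Optimal: Pioneer→Machine M2 (1527 ops/s), Ridgeline→Machine M1 (2179 ops/s), Quanta→Machine M3 (1833 ops/s), Larkspur→Machine M6 (2255 ops/s), Umbra→Machine M7 (2251 ops/s) — total 1527+2179+1833+2255+2251 = 10045 ops/s.
Column-greedy (each instance in turn goes to its best remaining tenant) gives 8451 ops/s, worse by 1594.
Swapping Pioneer↔Quanta (Pioneer→Machine M3 1337 ops/s, Quanta→Machine M2 1411 ops/s) loses 612.
No other one-to-one assignment exceeds 10045 ops/s.

Maximum total: 10045 ops/s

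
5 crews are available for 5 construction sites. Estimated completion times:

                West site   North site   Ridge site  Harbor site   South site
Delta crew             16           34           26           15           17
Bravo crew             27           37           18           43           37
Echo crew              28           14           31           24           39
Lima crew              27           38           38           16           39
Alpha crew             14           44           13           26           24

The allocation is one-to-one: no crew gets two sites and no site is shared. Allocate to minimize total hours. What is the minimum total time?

Min total: 79 hours

This is the linear assignment problem.
Optimal: Delta crew→South site (17 hours), Bravo crew→Ridge site (18 hours), Echo crew→North site (14 hours), Lima crew→Harbor site (16 hours), Alpha crew→West site (14 hours) — total 17+18+14+16+14 = 79 hours.
Row-greedy (each crew in turn takes its cheapest remaining site) gives 98 hours, worse by 19.
Every other assignment is strictly worse.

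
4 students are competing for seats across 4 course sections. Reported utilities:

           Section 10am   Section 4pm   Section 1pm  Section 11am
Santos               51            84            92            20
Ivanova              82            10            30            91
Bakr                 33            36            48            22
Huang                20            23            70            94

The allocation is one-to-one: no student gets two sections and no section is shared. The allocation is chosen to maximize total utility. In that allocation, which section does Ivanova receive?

Ivanova receives Section 10am.

Optimal: Santos→Section 4pm (84 points), Ivanova→Section 10am (82 points), Bakr→Section 1pm (48 points), Huang→Section 11am (94 points) — total 84+82+48+94 = 308 points.
Column-greedy (each section in turn goes to its best remaining student) gives 258 points, worse by 50.
Next-best assignment: Santos→Section 1pm, Ivanova→Section 10am, Bakr→Section 4pm, Huang→Section 11am = 304 points.
No other one-to-one assignment exceeds 308 points.
Ivanova's own top section is Section 11am (91 points), but forcing Ivanova→Section 11am and reassigning the rest optimally gives only 278 points — worse by 30.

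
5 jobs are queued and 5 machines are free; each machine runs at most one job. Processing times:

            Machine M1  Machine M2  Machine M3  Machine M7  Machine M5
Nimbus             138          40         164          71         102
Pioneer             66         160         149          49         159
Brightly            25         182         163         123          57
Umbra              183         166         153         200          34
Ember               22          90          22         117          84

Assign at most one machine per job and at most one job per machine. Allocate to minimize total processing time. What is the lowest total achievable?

Min total: 170 min

This is a one-to-one assignment (minimum-cost bipartite matching).
Optimal: Nimbus→Machine M2 (40 min), Pioneer→Machine M7 (49 min), Brightly→Machine M1 (25 min), Umbra→Machine M5 (34 min), Ember→Machine M3 (22 min) — total 40+49+25+34+22 = 170 min.
Min-entry greedy (repeatedly take the single cheapest remaining cell) gives 308 min, worse by 138.
Next-best assignment: Nimbus→Machine M2, Pioneer→Machine M1, Brightly→Machine M7, Umbra→Machine M5, Ember→Machine M3 = 285 min.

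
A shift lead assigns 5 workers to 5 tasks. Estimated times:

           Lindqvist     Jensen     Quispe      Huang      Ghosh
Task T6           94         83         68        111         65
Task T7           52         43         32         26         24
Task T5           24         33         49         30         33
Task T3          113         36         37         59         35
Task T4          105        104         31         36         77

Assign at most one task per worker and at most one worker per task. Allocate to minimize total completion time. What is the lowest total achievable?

This is the linear assignment problem.
Optimal: Lindqvist→Task T5 (24 min), Jensen→Task T3 (36 min), Quispe→Task T4 (31 min), Huang→Task T7 (26 min), Ghosh→Task T6 (65 min) — total 24+36+31+26+65 = 182 min.
Min-entry greedy (repeatedly take the single cheapest remaining cell) gives 226 min, worse by 44.

Min total: 182 min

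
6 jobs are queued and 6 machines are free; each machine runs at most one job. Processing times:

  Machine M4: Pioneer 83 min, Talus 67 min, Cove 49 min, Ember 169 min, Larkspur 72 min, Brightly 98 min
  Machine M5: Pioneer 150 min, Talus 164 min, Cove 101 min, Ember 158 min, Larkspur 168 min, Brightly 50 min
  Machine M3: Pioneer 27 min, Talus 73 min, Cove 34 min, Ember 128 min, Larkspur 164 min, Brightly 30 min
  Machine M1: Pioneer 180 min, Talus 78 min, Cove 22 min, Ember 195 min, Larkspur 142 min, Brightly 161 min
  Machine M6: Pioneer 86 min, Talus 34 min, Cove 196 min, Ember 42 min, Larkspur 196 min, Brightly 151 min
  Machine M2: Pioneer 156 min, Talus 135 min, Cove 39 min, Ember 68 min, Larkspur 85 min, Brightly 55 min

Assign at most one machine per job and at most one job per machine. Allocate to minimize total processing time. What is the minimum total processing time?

Optimal: Pioneer→Machine M3 (27 min), Talus→Machine M6 (34 min), Cove→Machine M1 (22 min), Ember→Machine M2 (68 min), Larkspur→Machine M4 (72 min), Brightly→Machine M5 (50 min) — total 27+34+22+68+72+50 = 273 min.

Minimum total: 273 min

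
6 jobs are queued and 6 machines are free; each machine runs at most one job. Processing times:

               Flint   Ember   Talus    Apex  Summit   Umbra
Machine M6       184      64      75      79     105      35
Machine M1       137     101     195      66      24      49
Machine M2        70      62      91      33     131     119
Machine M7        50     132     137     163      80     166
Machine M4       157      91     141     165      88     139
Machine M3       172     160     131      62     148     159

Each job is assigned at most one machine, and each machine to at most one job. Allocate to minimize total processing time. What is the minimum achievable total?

Min total: 353 min

Optimal: Flint→Machine M7 (50 min), Ember→Machine M4 (91 min), Talus→Machine M2 (91 min), Apex→Machine M3 (62 min), Summit→Machine M1 (24 min), Umbra→Machine M6 (35 min) — total 50+91+91+62+24+35 = 353 min.
Row-greedy (each job in turn takes its cheapest remaining machine) gives 412 min, worse by 59.
Every other assignment is strictly worse.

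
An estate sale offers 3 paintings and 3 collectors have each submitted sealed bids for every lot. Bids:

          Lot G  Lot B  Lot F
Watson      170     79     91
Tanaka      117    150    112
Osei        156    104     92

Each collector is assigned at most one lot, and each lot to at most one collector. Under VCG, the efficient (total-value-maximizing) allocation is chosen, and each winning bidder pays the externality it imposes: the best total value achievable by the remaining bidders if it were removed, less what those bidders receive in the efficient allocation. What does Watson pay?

Efficient allocation: Watson→Lot G ($170), Tanaka→Lot B ($150), Osei→Lot F ($92); total welfare W = $412.
Watson receives Lot G at value $170, so the others get W − 170 = $242.
Without Watson: best allocation of the remaining 2 bidders over all 3 lots is Tanaka→Lot B ($150), Osei→Lot G ($156), total $306.
VCG payment = (others' best without Watson) − (others' welfare with Watson) = 306 − 242 = $64.

Watson pays $64.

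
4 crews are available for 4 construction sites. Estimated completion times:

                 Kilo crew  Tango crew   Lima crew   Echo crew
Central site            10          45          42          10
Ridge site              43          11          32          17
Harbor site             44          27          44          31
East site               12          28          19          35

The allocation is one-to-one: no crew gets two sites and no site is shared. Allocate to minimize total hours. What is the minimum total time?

This is the linear assignment problem.
Optimal: Kilo crew→Central site (10 hours), Tango crew→Ridge site (11 hours), Lima crew→East site (19 hours), Echo crew→Harbor site (31 hours) — total 10+11+19+31 = 71 hours.

Min total: 71 hours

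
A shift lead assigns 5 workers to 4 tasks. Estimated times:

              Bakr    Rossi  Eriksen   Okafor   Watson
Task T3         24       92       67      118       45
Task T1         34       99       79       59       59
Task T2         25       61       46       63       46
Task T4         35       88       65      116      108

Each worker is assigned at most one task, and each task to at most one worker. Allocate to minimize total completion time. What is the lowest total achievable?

Min total: 185 min

This is the linear assignment problem.
Optimal: Watson→Task T3 (45 min), Okafor→Task T1 (59 min), Eriksen→Task T2 (46 min), Bakr→Task T4 (35 min) — total 45+59+46+35 = 185 min.
Row-greedy (each worker in turn takes its cheapest remaining task) gives 209 min, worse by 24.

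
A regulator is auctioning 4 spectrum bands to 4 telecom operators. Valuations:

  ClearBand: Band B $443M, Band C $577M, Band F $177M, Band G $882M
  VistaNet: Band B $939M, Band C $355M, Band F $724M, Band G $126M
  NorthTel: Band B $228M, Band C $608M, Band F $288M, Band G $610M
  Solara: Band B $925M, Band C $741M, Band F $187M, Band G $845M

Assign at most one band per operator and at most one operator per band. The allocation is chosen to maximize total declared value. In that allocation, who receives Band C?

Optimal: ClearBand→Band G ($882M), VistaNet→Band F ($724M), NorthTel→Band C ($608M), Solara→Band B ($925M) — total 882+724+608+925 = $3139M.
Max-entry greedy (repeatedly take the single best remaining cell) gives $2850M, worse by 289.
Next-best assignment: ClearBand→Band G, VistaNet→Band B, NorthTel→Band F, Solara→Band C = $2850M.
Swapping VistaNet↔Solara (VistaNet→Band B $939M, Solara→Band F $187M) loses 523.
NorthTel's own top band is Band G ($610M), but forcing NorthTel→Band G and reassigning the rest optimally gives only $2836M — worse by 303.

NorthTel receives Band C.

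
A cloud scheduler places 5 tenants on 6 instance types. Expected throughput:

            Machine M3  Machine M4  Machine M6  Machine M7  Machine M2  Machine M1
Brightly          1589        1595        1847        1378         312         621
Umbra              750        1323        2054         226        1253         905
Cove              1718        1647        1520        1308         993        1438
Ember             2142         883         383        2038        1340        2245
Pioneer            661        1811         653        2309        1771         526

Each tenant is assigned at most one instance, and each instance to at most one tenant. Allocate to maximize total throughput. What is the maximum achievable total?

Optimal: Brightly→Machine M4 (1595 ops/s), Umbra→Machine M6 (2054 ops/s), Cove→Machine M3 (1718 ops/s), Ember→Machine M1 (2245 ops/s), Pioneer→Machine M7 (2309 ops/s) — total 1595+2054+1718+2245+2309 = 9921 ops/s.
Column-greedy (each instance in turn goes to its best remaining tenant) gives 8378 ops/s, worse by 1543.
Next-best assignment: Brightly→Machine M3, Umbra→Machine M6, Cove→Machine M4, Ember→Machine M1, Pioneer→Machine M7 = 9844 ops/s.
Swapping Pioneer↔Ember (Pioneer→Machine M1 526 ops/s, Ember→Machine M7 2038 ops/s) loses 1990.
Checked against all permutations: 9921 ops/s is optimal.

Max total: 9921 ops/s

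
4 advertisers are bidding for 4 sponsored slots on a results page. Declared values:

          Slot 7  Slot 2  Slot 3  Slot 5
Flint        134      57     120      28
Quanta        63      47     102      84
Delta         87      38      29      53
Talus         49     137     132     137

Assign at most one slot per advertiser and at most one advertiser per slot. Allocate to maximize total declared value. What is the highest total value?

Maximum total: $428

Optimal: Flint→Slot 3 ($120), Quanta→Slot 5 ($84), Delta→Slot 7 ($87), Talus→Slot 2 ($137) — total 120+84+87+137 = $428.
Next-best assignment: Flint→Slot 7, Quanta→Slot 3, Delta→Slot 5, Talus→Slot 2 = $426.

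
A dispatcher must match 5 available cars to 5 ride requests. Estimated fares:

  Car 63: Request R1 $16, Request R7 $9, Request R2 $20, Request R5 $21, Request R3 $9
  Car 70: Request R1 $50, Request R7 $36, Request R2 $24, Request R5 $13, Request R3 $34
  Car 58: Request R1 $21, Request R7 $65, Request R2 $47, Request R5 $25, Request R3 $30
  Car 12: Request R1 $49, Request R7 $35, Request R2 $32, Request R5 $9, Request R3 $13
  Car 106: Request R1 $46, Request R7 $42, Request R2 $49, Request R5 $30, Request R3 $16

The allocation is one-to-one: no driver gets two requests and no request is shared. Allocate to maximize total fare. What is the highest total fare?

Maximum total: $218

Optimal: Car 63→Request R5 ($21), Car 70→Request R3 ($34), Car 58→Request R7 ($65), Car 12→Request R1 ($49), Car 106→Request R2 ($49) — total 21+34+65+49+49 = $218.
Max-entry greedy (repeatedly take the single best remaining cell) gives $198, worse by 20.
Next-best assignment: Car 63→Request R2, Car 70→Request R3, Car 58→Request R7, Car 12→Request R1, Car 106→Request R5 = $198.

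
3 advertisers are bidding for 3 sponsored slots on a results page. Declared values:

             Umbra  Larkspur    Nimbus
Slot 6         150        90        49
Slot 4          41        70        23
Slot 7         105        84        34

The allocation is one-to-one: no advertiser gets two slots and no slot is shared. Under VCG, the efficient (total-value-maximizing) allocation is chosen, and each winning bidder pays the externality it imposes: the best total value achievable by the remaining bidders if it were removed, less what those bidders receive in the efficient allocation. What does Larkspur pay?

Efficient allocation: Umbra→Slot 6 ($150), Larkspur→Slot 7 ($84), Nimbus→Slot 4 ($23); total welfare W = $257.
Larkspur receives Slot 7 at value $84, so the others get W − 84 = $173.
Without Larkspur: best allocation of the remaining 2 bidders over all 3 slots is Umbra→Slot 6 ($150), Nimbus→Slot 7 ($34), total $184.
VCG payment = (others' best without Larkspur) − (others' welfare with Larkspur) = 184 − 173 = $11.

Larkspur pays $11.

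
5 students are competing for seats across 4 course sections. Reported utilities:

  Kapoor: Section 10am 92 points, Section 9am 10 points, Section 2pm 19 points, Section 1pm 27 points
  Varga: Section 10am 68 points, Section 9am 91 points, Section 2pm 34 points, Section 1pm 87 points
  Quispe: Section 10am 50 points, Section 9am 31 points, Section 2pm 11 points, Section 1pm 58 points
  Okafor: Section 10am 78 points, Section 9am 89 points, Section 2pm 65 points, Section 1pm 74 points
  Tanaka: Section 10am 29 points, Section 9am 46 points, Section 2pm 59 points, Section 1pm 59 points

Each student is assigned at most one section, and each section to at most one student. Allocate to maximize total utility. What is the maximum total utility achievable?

Max total: 327 points

Optimal: Kapoor→Section 10am (92 points), Okafor→Section 9am (89 points), Tanaka→Section 2pm (59 points), Varga→Section 1pm (87 points) — total 92+89+59+87 = 327 points.
Max-entry greedy (repeatedly take the single best remaining cell) gives 316 points, worse by 11.
Next-best assignment: Kapoor→Section 10am, Varga→Section 9am, Tanaka→Section 2pm, Okafor→Section 1pm = 316 points.
Swapping Okafor↔Kapoor (Okafor→Section 10am 78 points, Kapoor→Section 9am 10 points) loses 93.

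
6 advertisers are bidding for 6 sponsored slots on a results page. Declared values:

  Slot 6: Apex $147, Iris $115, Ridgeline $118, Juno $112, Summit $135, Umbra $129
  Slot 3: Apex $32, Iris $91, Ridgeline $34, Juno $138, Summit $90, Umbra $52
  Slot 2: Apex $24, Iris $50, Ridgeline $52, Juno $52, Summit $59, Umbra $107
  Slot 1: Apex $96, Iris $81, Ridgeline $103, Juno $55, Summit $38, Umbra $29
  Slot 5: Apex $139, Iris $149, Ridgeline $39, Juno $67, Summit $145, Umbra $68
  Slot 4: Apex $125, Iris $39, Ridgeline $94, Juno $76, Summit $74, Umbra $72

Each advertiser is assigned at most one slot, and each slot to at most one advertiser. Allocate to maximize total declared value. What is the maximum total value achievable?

Optimal: Apex→Slot 4 ($125), Iris→Slot 5 ($149), Ridgeline→Slot 1 ($103), Juno→Slot 3 ($138), Summit→Slot 6 ($135), Umbra→Slot 2 ($107) — total 125+149+103+138+135+107 = $757.
Column-greedy (each slot in turn goes to its best remaining advertiser) gives $718, worse by 39.
Next-best assignment: Apex→Slot 4, Iris→Slot 6, Ridgeline→Slot 1, Juno→Slot 3, Summit→Slot 5, Umbra→Slot 2 = $733.

Maximum total: $757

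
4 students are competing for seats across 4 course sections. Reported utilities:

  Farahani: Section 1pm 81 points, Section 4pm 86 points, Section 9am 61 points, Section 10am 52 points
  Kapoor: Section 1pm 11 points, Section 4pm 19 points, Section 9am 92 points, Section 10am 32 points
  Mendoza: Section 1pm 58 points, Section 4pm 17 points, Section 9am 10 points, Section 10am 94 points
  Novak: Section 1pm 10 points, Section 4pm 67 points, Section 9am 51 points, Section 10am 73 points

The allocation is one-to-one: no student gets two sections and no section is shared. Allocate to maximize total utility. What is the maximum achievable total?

Maximum total: 334 points

This is a one-to-one assignment (maximum-weight bipartite matching).
Optimal: Farahani→Section 1pm (81 points), Kapoor→Section 9am (92 points), Mendoza→Section 10am (94 points), Novak→Section 4pm (67 points) — total 81+92+94+67 = 334 points.
Row-greedy (each student in turn takes its best remaining section) gives 282 points, worse by 52.
Swapping Kapoor↔Farahani (Kapoor→Section 1pm 11 points, Farahani→Section 9am 61 points) loses 101.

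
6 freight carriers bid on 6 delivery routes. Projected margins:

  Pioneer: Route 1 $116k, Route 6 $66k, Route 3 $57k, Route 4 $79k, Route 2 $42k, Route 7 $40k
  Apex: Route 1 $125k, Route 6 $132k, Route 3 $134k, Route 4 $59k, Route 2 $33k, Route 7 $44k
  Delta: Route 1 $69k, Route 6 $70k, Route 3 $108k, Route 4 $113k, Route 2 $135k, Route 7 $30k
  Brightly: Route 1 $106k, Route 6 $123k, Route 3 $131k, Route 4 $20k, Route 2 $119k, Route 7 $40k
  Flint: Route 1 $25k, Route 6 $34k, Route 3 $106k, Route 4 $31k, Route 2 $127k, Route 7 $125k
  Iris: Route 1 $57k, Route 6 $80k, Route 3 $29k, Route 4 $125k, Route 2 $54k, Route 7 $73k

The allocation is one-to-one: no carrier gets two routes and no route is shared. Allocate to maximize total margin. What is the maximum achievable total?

Optimal: Pioneer→Route 1 ($116k), Apex→Route 6 ($132k), Delta→Route 2 ($135k), Brightly→Route 3 ($131k), Flint→Route 7 ($125k), Iris→Route 4 ($125k) — total 116+132+135+131+125+125 = $764k.
Column-greedy (each route in turn goes to its best remaining carrier) gives $648k, worse by 116.
Next-best assignment: Pioneer→Route 1, Apex→Route 3, Delta→Route 2, Brightly→Route 6, Flint→Route 7, Iris→Route 4 = $758k.
Checked against all permutations: $764k is optimal.

Maximum total: $764k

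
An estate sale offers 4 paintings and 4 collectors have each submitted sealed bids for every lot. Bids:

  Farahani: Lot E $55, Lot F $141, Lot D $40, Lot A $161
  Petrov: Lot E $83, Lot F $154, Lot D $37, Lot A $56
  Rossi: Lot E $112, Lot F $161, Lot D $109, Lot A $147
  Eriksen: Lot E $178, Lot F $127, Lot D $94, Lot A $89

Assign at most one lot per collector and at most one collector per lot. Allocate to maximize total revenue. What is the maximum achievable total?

Maximum total: $602

Optimal: Farahani→Lot A ($161), Petrov→Lot F ($154), Rossi→Lot D ($109), Eriksen→Lot E ($178) — total 161+154+109+178 = $602.
Row-greedy (each collector in turn takes its best remaining lot) gives $521, worse by 81.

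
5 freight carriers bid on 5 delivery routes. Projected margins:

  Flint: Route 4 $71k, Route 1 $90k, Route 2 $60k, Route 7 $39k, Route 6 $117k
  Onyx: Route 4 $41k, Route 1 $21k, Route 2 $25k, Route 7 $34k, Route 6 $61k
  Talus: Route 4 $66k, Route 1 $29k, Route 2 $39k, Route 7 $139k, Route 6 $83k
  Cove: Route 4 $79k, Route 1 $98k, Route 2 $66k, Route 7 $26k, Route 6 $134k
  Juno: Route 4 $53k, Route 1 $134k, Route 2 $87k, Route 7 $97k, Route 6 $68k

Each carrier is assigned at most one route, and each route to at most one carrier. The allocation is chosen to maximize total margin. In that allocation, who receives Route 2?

This is the linear assignment problem.
Optimal: Flint→Route 2 ($60k), Onyx→Route 4 ($41k), Talus→Route 7 ($139k), Cove→Route 6 ($134k), Juno→Route 1 ($134k) — total 60+41+139+134+134 = $508k.
Row-greedy (each carrier in turn takes its best remaining route) gives $482k, worse by 26.
Next-best assignment: Flint→Route 4, Onyx→Route 2, Talus→Route 7, Cove→Route 6, Juno→Route 1 = $503k.
Swapping Cove↔Flint (Cove→Route 2 $66k, Flint→Route 6 $117k) loses 11.
Flint's own top route is Route 6 ($117k), but forcing Flint→Route 6 and reassigning the rest optimally gives only $497k — worse by 11.

Flint receives Route 2.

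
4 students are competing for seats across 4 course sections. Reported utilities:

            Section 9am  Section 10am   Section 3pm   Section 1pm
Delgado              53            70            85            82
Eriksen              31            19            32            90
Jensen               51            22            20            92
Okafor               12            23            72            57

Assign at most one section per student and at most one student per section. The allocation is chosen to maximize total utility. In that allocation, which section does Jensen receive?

This is the linear assignment problem.
Optimal: Delgado→Section 10am (70 points), Eriksen→Section 1pm (90 points), Jensen→Section 9am (51 points), Okafor→Section 3pm (72 points) — total 70+90+51+72 = 283 points.
Column-greedy (each section in turn goes to its best remaining student) gives 200 points, worse by 83.
Jensen's own top section is Section 1pm (92 points), but forcing Jensen→Section 1pm and reassigning the rest optimally gives only 265 points — worse by 18.

Jensen receives Section 9am.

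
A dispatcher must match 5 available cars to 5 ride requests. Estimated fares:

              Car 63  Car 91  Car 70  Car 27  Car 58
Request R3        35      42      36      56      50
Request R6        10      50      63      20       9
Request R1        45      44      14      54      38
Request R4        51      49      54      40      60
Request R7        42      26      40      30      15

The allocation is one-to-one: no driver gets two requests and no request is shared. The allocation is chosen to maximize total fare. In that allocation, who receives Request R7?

Car 63 receives Request R7.

Treat this as an assignment problem: match each driver to one request.
Optimal: Car 63→Request R7 ($42), Car 91→Request R1 ($44), Car 70→Request R6 ($63), Car 27→Request R3 ($56), Car 58→Request R4 ($60) — total 42+44+63+56+60 = $265.
Car 63's own top request is Request R4 ($51), but forcing Car 63→Request R4 and reassigning the rest optimally gives only $245 — worse by 20.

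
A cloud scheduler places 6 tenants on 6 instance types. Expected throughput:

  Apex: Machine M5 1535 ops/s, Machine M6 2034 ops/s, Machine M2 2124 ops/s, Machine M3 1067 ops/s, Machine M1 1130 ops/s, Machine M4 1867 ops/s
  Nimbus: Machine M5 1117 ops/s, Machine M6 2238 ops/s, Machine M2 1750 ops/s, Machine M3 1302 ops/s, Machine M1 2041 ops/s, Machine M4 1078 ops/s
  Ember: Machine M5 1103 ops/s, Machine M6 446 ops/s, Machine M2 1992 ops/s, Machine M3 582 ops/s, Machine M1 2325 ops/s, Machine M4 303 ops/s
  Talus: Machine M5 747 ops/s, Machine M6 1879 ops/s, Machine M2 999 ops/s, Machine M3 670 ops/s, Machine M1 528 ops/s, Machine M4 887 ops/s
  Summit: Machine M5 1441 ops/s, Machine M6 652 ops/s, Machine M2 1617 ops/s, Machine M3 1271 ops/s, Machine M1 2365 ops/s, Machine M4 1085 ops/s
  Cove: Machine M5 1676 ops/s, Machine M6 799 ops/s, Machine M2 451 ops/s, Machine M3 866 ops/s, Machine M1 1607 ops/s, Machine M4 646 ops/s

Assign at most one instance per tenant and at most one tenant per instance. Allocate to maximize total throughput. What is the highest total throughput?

Maximum total: 11081 ops/s

Optimal: Apex→Machine M4 (1867 ops/s), Nimbus→Machine M3 (1302 ops/s), Ember→Machine M2 (1992 ops/s), Talus→Machine M6 (1879 ops/s), Summit→Machine M1 (2365 ops/s), Cove→Machine M5 (1676 ops/s) — total 1867+1302+1992+1879+2365+1676 = 11081 ops/s.
Max-entry greedy (repeatedly take the single best remaining cell) gives 9872 ops/s, worse by 1209.
Every other assignment is strictly worse.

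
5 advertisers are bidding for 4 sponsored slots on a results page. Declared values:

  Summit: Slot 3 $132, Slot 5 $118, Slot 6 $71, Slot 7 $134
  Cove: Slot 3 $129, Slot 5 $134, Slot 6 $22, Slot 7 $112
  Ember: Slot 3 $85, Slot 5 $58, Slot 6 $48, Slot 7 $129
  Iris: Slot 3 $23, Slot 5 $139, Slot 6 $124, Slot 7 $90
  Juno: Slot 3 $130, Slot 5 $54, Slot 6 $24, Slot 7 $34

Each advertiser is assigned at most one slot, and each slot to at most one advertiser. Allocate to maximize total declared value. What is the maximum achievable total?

Maximum total: $522

Optimal: Juno→Slot 3 ($130), Cove→Slot 5 ($134), Iris→Slot 6 ($124), Summit→Slot 7 ($134) — total 130+134+124+134 = $522.
Row-greedy (each advertiser in turn takes its best remaining slot) gives $477, worse by 45.
Next-best assignment: Summit→Slot 3, Cove→Slot 5, Iris→Slot 6, Ember→Slot 7 = $519.
Swapping Juno↔Cove (Juno→Slot 5 $54, Cove→Slot 3 $129) loses 81.
No other one-to-one assignment exceeds $522.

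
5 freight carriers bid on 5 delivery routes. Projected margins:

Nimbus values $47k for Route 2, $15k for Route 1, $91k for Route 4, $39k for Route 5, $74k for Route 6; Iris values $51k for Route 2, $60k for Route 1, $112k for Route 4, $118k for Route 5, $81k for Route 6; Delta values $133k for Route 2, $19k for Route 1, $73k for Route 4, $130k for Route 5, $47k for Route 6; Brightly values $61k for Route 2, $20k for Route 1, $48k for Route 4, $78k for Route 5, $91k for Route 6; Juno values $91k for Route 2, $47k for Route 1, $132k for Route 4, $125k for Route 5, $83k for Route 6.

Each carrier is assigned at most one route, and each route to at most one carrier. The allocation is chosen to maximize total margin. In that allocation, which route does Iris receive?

Treat this as an assignment problem: match each carrier to one route.
Optimal: Nimbus→Route 4 ($91k), Iris→Route 1 ($60k), Delta→Route 2 ($133k), Brightly→Route 6 ($91k), Juno→Route 5 ($125k) — total 91+60+133+91+125 = $500k.
Row-greedy (each carrier in turn takes its best remaining route) gives $480k, worse by 20.
Swapping Brightly↔Iris (Brightly→Route 1 $20k, Iris→Route 6 $81k) loses 50.
Checked against all permutations: $500k is optimal.
Iris's own top route is Route 5 ($118k), but forcing Iris→Route 5 and reassigning the rest optimally gives only $489k — worse by 11.

Iris receives Route 1.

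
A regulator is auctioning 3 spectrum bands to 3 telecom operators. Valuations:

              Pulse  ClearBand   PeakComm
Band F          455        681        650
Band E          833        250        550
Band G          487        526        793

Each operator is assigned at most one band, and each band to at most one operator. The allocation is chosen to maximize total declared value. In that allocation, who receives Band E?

Pulse receives Band E.

This is a one-to-one assignment (maximum-weight bipartite matching).
Optimal: Pulse→Band E ($833M), ClearBand→Band F ($681M), PeakComm→Band G ($793M) — total 833+681+793 = $2307M.
Next-best assignment: Pulse→Band E, ClearBand→Band G, PeakComm→Band F = $2009M.
Every other assignment is strictly worse.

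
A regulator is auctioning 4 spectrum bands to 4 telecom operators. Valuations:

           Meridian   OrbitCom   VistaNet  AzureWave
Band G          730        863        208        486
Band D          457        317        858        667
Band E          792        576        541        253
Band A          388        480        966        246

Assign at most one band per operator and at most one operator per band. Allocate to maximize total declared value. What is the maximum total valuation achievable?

Optimal: Meridian→Band E ($792M), OrbitCom→Band G ($863M), VistaNet→Band A ($966M), AzureWave→Band D ($667M) — total 792+863+966+667 = $3288M.
Next-best assignment: Meridian→Band G, OrbitCom→Band E, VistaNet→Band A, AzureWave→Band D = $2939M.
Every other assignment is strictly worse.

Maximum total: $3288M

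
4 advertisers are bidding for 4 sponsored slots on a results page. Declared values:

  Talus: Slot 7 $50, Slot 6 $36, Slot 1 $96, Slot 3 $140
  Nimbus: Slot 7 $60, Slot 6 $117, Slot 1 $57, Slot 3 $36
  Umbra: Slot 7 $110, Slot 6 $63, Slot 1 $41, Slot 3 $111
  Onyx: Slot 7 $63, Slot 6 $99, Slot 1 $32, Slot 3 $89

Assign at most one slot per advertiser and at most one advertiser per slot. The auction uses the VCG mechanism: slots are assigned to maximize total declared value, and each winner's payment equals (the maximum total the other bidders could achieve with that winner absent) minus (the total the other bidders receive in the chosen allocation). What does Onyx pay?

Onyx pays $44.

Efficient allocation: Talus→Slot 1 ($96), Nimbus→Slot 6 ($117), Umbra→Slot 7 ($110), Onyx→Slot 3 ($89); total welfare W = $412.
Onyx receives Slot 3 at value $89, so the others get W − 89 = $323.
Without Onyx: best allocation of the remaining 3 bidders over all 4 slots is Talus→Slot 3 ($140), Nimbus→Slot 6 ($117), Umbra→Slot 7 ($110), total $367.
VCG payment = (others' best without Onyx) − (others' welfare with Onyx) = 367 − 323 = $44.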